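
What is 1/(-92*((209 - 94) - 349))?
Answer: 1/21528 ≈ 4.6451e-5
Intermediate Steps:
1/(-92*((209 - 94) - 349)) = 1/(-92*(115 - 349)) = 1/(-92*(-234)) = 1/21528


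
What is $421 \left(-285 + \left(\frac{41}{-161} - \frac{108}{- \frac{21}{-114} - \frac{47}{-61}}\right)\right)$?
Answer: $- \frac{59756580862}{356293} \approx -1.6772 \cdot 10^{5}$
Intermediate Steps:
$421 \left(-285 + \left(\frac{41}{-161} - \frac{108}{- \frac{21}{-114} - \frac{47}{-61}}\right)\right) = 421 \left(-285 + \left(41 \left(- \frac{1}{161}\right) - \frac{108}{\left(-21\right) \left(- \frac{1}{114}\right) - - \frac{47}{61}}\right)\right) = 421 \left(-285 - \left(\frac{41}{161} + \frac{108}{\frac{7}{38} + \frac{47}{61}}\right)\right) = 421 \left(-285 - \left(\frac{41}{161} + \frac{108}{\frac{2213}{2318}}\right)\right) = 421 \left(-285 - \frac{40396117}{356293}\right) = 421 \left(- \frac{141939622}{356293}\right) = - \frac{59756580862}{356293}$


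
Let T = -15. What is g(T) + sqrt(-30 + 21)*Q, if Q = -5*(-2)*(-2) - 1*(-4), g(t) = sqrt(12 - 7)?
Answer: sqrt(5) - 48*I ≈ 2.2361 - 48.0*I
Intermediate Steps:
g(t) = sqrt(5)
Q = -16 (Q = 10*(-2) + 4 = -20 + 4 = -16)
g(T) + sqrt(-30 + 21)*Q = sqrt(5) + sqrt(-30 + 21)*(-16) = sqrt(5) + sqrt(-9)*(-16) = sqrt(5) + (3*I)*(-16) = sqrt(5) - 48*I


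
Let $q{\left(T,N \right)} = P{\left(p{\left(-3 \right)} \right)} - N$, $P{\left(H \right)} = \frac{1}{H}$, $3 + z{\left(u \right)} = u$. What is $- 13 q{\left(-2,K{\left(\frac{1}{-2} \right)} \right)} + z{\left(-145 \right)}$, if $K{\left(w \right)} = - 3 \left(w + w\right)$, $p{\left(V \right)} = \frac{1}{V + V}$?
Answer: $-31$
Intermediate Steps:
$p{\left(V \right)} = \frac{1}{2 V}$
$z{\left(u \right)} = -3 + u$
$K{\left(w \right)} = - 6 w$ ($K{\left(w \right)} = - 3 \cdot 2 w = - 6 w$)
$q{\left(T,N \right)} = -6 - N$ ($q{\left(T,N \right)} = \frac{1}{\frac{1}{2} \frac{1}{-3}} - N = \frac{1}{\frac{1}{2} \left(- \frac{1}{3}\right)} - N = \frac{1}{- \frac{1}{6}} - N = -6 - N$)
$- 13 q{\left(-2,K{\left(\frac{1}{-2} \right)} \right)} + z{\left(-145 \right)} = - 13 \left(-6 - - \frac{6}{-2}\right) - 148 = - 13 \left(-6 - \left(-6\right) \left(- \frac{1}{2}\right)\right) - 148 = - 13 \left(-6 - 3\right) - 148 = \left(-13\right) \left(-9\right) - 148 = 117 - 148 = -31$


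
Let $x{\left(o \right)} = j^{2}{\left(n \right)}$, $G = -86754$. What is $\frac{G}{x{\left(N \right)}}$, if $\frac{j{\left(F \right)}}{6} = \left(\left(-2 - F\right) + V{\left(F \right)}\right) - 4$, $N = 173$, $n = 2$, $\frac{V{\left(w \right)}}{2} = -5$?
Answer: $- \frac{14459}{1944} \approx -7.4378$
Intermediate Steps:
$V{\left(w \right)} = -10$ ($V{\left(w \right)} = 2 \left(-5\right) = -10$)
$j{\left(F \right)} = -96 - 6 F$ ($j{\left(F \right)} = 6 \left(\left(\left(-2 - F\right) - 10\right) - 4\right) = 6 \left(\left(-12 - F\right) - 4\right) = 6 \left(-16 - F\right) = -96 - 6 F$)
$x{\left(o \right)} = 11664$ ($x{\left(o \right)} = \left(-96 - 12\right)^{2} = \left(-108\right)^{2} = 11664$)
$\frac{G}{x{\left(N \right)}} = - \frac{86754}{11664} = \left(-86754\right) \frac{1}{11664} = - \frac{14459}{1944}$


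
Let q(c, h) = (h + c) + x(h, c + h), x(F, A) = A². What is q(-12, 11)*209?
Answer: 0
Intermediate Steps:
q(c, h) = c + h + (c + h)² (q(c, h) = (h + c) + (c + h)² = (c + h) + (c + h)² = c + h + (c + h)²)
q(-12, 11)*209 = (-12 + 11 + (-12 + 11)²)*209 = (-12 + 11 + (-1)²)*209 = (-12 + 11 + 1)*209 = 0*209 = 0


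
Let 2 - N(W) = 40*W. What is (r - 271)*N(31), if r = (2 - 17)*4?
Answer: 409778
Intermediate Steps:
N(W) = 2 - 40*W
r = -60 (r = -15*4 = -60)
(r - 271)*N(31) = (-60 - 271)*(2 - 40*31) = -331*(2 - 1240) = -331*(-1238) = 409778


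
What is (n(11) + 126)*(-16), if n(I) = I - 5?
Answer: -2112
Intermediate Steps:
n(I) = -5 + I
(n(11) + 126)*(-16) = ((-5 + 11) + 126)*(-16) = (6 + 126)*(-16) = 132*(-16) = -2112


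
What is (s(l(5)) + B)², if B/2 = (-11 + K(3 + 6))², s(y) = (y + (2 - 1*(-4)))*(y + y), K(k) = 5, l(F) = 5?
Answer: 33124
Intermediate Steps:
s(y) = 2*y*(6 + y) (s(y) = (y + (2 + 4))*(2*y) = (y + 6)*(2*y) = (6 + y)*(2*y) = 2*y*(6 + y))
B = 72 (B = 2*(-11 + 5)² = 2*(-6)² = 2*36 = 72)
(s(l(5)) + B)² = (2*5*(6 + 5) + 72)² = (2*5*11 + 72)² = (110 + 72)² = 182² = 33124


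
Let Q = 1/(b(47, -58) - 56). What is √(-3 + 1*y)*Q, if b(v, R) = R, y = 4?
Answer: -1/114 ≈ -0.0087719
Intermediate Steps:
Q = -1/114 (Q = 1/(-58 - 56) = 1/(-114) = -1/114 ≈ -0.0087719)
√(-3 + 1*y)*Q = √(-3 + 1*4)*(-1/114) = √(-3 + 4)*(-1/114) = √1*(-1/114) = 1*(-1/114) = -1/114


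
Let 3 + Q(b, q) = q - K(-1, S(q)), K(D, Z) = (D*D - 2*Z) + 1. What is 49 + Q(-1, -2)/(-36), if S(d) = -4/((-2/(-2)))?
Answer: 593/12 ≈ 49.417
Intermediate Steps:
S(d) = -4 (S(d) = -4/((-2*(-½))) = -4/1 = -4*1 = -4)
K(D, Z) = 1 + D² - 2*Z (K(D, Z) = (D² - 2*Z) + 1 = 1 + D² - 2*Z)
Q(b, q) = -13 + q (Q(b, q) = -3 + (q - (1 + (-1)² - 2*(-4))) = -3 + (q - (1 + 1 + 8)) = -3 + (q - 1*10) = -3 + (q - 10) = -3 + (-10 + q) = -13 + q)
49 + Q(-1, -2)/(-36) = 49 + (-13 - 2)/(-36) = 49 - 15*(-1/36) = 49 + 5/12 = 593/12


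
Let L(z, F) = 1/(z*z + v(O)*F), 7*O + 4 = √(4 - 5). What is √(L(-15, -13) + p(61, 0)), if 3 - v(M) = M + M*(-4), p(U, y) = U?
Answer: √(30674171201715 + 64527645*I)/709095 ≈ 7.8106 + 8.2153e-6*I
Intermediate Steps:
O = -4/7 + I/7 (O = -4/7 + √(4 - 5)/7 = -4/7 + √(-1)/7 = -4/7 + I/7 ≈ -0.57143 + 0.14286*I)
v(M) = 3 + 3*M (v(M) = 3 - (M + M*(-4)) = 3 - (M - 4*M) = 3 - (-3)*M = 3 + 3*M)
L(z, F) = 1/(z² + F*(9/7 + 3*I/7)) (L(z, F) = 1/(z*z + (3 + 3*(-4/7 + I/7))*F) = 1/(z² + (3 + (-12/7 + 3*I/7))*F) = 1/(z² + (9/7 + 3*I/7)*F) = 1/(z² + F*(9/7 + 3*I/7)))
√(L(-15, -13) + p(61, 0)) = √(7/(7*(-15)² + 3*(-13)*(3 + I)) + 61) = √(7/(7*225 + (-117 - 39*I)) + 61) = √(7/(1575 + (-117 - 39*I)) + 61) = √(7/(1458 - 39*I) + 61) = √(7*((1458 + 39*I)/2127285) + 61) = √(7*(1458 + 39*I)/2127285 + 61) = √(61 + 7*(1458 + 39*I)/2127285)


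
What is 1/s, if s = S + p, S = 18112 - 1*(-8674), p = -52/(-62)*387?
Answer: 31/840428 ≈ 3.6886e-5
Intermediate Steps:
p = 10062/31 (p = -52*(-1/62)*387 = (26/31)*387 = 10062/31 ≈ 324.58)
S = 26786 (S = 18112 + 8674 = 26786)
s = 840428/31 (s = 26786 + 10062/31 = 840428/31 ≈ 27111.)
1/s = 1/(840428/31) = 31/840428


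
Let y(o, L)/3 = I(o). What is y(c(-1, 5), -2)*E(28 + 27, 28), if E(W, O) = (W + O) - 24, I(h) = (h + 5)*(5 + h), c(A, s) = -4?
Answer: 177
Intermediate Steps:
I(h) = (5 + h)**2 (I(h) = (5 + h)*(5 + h) = (5 + h)**2)
y(o, L) = 3*(5 + o)**2
E(W, O) = -24 + O + W (E(W, O) = (O + W) - 24 = -24 + O + W)
y(c(-1, 5), -2)*E(28 + 27, 28) = (3*(5 - 4)**2)*(-24 + 28 + (28 + 27)) = (3*1**2)*(-24 + 28 + 55) = (3*1)*59 = 3*59 = 177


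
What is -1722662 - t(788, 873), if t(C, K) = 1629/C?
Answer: -1357459285/788 ≈ -1.7227e+6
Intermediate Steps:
-1722662 - t(788, 873) = -1722662 - 1629/788 = -1357459285/788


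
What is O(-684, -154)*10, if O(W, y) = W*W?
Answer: 4678560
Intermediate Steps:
O(W, y) = W**2
O(-684, -154)*10 = (-684)**2*10 = 467856*10 = 4678560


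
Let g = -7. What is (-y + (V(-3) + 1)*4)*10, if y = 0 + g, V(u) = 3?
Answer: 230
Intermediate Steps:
y = -7 (y = 0 - 7 = -7)
(-y + (V(-3) + 1)*4)*10 = (-1*(-7) + (3 + 1)*4)*10 = (7 + 4*4)*10 = (7 + 16)*10 = 23*10 = 230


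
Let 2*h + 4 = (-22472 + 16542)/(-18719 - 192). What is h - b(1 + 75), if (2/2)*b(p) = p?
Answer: -1472093/18911 ≈ -77.843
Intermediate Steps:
b(p) = p
h = -34857/18911 (h = -2 + ((-22472 + 16542)/(-18719 - 192))/2 = -2 + (-5930/(-18911))/2 = -2 + (-5930*(-1/18911))/2 = -2 + (1/2)*(5930/18911) = -2 + 2965/18911 = -34857/18911 ≈ -1.8432)
h - b(1 + 75) = -34857/18911 - (1 + 75) = -34857/18911 - 1*76 = -34857/18911 - 76 = -1472093/18911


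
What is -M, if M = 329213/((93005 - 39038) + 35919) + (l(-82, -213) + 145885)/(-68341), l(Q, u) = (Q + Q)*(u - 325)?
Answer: -111915767/472530702 ≈ -0.23684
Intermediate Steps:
l(Q, u) = 2*Q*(-325 + u) (l(Q, u) = (2*Q)*(-325 + u) = 2*Q*(-325 + u))
M = 111915767/472530702 (M = 329213/((93005 - 39038) + 35919) + (2*(-82)*(-325 - 213) + 145885)/(-68341) = 329213/(53967 + 35919) + (2*(-82)*(-538) + 145885)*(-1/68341) = 329213/89886 + (88232 + 145885)*(-1/68341) = 329213*(1/89886) + 234117*(-1/68341) = 329213/89886 - 18009/5257 = 111915767/472530702 ≈ 0.23684)
-M = -1*111915767/472530702 = -111915767/472530702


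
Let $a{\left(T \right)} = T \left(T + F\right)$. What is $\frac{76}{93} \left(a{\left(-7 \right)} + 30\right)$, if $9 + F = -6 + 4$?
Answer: $\frac{3952}{31} \approx 127.48$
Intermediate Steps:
$F = -11$ ($F = -9 + \left(-6 + 4\right) = -9 - 2 = -11$)
$a{\left(T \right)} = T \left(-11 + T\right)$ ($a{\left(T \right)} = T \left(T - 11\right) = T \left(-11 + T\right)$)
$\frac{76}{93} \left(a{\left(-7 \right)} + 30\right) = \frac{76}{93} \left(- 7 \left(-11 - 7\right) + 30\right) = 76 \cdot \frac{1}{93} \left(\left(-7\right) \left(-18\right) + 30\right) = \frac{76 \left(126 + 30\right)}{93} = \frac{76}{93} \cdot 156 = \frac{3952}{31}$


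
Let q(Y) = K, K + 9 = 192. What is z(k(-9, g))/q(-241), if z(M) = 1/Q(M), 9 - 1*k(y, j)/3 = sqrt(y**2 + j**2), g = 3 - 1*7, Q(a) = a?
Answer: -1/976 - sqrt(97)/8784 ≈ -0.0021458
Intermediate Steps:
K = 183 (K = -9 + 192 = 183)
q(Y) = 183
g = -4 (g = 3 - 7 = -4)
k(y, j) = 27 - 3*sqrt(j**2 + y**2) (k(y, j) = 27 - 3*sqrt(y**2 + j**2) = 27 - 3*sqrt(j**2 + y**2))
z(M) = 1/M
z(k(-9, g))/q(-241) = 1/((27 - 3*sqrt((-4)**2 + (-9)**2))*183) = (1/183)/(27 - 3*sqrt(16 + 81)) = (1/183)/(27 - 3*sqrt(97)) = 1/(183*(27 - 3*sqrt(97)))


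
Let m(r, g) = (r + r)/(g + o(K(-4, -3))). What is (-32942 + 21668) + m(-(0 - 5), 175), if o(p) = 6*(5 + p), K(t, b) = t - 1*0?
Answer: -2040584/181 ≈ -11274.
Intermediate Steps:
K(t, b) = t (K(t, b) = t + 0 = t)
o(p) = 30 + 6*p
m(r, g) = 2*r/(6 + g) (m(r, g) = (r + r)/(g + (30 + 6*(-4))) = (2*r)/(g + (30 - 24)) = (2*r)/(g + 6) = (2*r)/(6 + g) = 2*r/(6 + g))
(-32942 + 21668) + m(-(0 - 5), 175) = (-32942 + 21668) + 2*(-(0 - 5))/(6 + 175) = -11274 + 2*(-1*(-5))/181 = -11274 + 2*5*(1/181) = -11274 + 10/181 = -2040584/181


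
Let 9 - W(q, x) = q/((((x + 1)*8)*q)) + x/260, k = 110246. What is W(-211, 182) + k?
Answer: 807061471/7320 ≈ 1.1025e+5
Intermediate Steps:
W(q, x) = 9 - 1/(8 + 8*x) - x/260 (W(q, x) = 9 - (q/((((x + 1)*8)*q)) + x/260) = 9 - (q/((((1 + x)*8)*q)) + x*(1/260)) = 9 - (q/(((8 + 8*x)*q)) + x/260) = 9 - (q/((q*(8 + 8*x))) + x/260) = 9 - (q*(1/(q*(8 + 8*x))) + x/260) = 9 - (1/(8 + 8*x) + x/260) = 9 + (-1/(8 + 8*x) - x/260) = 9 - 1/(8 + 8*x) - x/260)
W(-211, 182) + k = (4615 - 2*182² + 4678*182)/(520*(1 + 182)) + 110246 = (1/520)*(4615 - 2*33124 + 851396)/183 + 110246 = (1/520)*(1/183)*(4615 - 66248 + 851396) + 110246 = (1/520)*(1/183)*789763 + 110246 = 60751/7320 + 110246 = 807061471/7320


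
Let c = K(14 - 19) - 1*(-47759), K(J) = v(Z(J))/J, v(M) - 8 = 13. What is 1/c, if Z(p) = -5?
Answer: 5/238774 ≈ 2.0940e-5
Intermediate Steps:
v(M) = 21 (v(M) = 8 + 13 = 21)
K(J) = 21/J
c = 238774/5 (c = 21/(14 - 19) - 1*(-47759) = 21/(-5) + 47759 = 21*(-⅕) + 47759 = -21/5 + 47759 = 238774/5 ≈ 47755.)
1/c = 1/(238774/5) = 5/238774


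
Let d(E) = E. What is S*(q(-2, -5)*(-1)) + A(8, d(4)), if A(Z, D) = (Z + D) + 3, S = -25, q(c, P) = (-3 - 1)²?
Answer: 415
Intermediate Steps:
q(c, P) = 16 (q(c, P) = (-4)² = 16)
A(Z, D) = 3 + D + Z (A(Z, D) = (D + Z) + 3 = 3 + D + Z)
S*(q(-2, -5)*(-1)) + A(8, d(4)) = -400*(-1) + (3 + 4 + 8) = -25*(-16) + 15 = 400 + 15 = 415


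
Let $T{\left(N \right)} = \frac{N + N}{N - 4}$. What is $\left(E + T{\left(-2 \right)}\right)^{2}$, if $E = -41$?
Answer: $\frac{14641}{9} \approx 1626.8$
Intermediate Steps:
$T{\left(N \right)} = \frac{2 N}{-4 + N}$
$\left(E + T{\left(-2 \right)}\right)^{2} = \left(-41 + 2 \left(-2\right) \frac{1}{-4 - 2}\right)^{2} = \left(-41 + 2 \left(-2\right) \frac{1}{-6}\right)^{2} = \left(-41 + 2 \left(-2\right) \left(- \frac{1}{6}\right)\right)^{2} = \left(-41 + \frac{2}{3}\right)^{2} = \left(- \frac{121}{3}\right)^{2} = \frac{14641}{9}$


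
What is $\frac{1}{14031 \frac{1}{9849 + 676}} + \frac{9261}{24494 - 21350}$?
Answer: $\frac{54343897}{14704488} \approx 3.6957$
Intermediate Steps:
$\frac{1}{14031 \frac{1}{9849 + 676}} + \frac{9261}{24494 - 21350} = \frac{1}{14031 \cdot \frac{1}{10525}} + \frac{9261}{24494 - 21350} = \frac{\frac{1}{\frac{1}{10525}}}{14031} + \frac{9261}{3144} = \frac{1}{14031} \cdot 10525 + 9261 \cdot \frac{1}{3144} = \frac{10525}{14031} + \frac{3087}{1048} = \frac{54343897}{14704488}$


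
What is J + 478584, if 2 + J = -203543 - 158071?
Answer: 116968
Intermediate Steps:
J = -361616 (J = -2 + (-203543 - 158071) = -2 - 361614 = -361616)
J + 478584 = -361616 + 478584 = 116968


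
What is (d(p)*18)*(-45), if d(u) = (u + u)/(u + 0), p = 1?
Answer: -1620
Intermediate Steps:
d(u) = 2 (d(u) = (2*u)/u = 2)
(d(p)*18)*(-45) = (2*18)*(-45) = 36*(-45) = -1620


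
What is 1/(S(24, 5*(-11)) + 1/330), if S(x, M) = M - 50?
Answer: -330/34649 ≈ -0.0095241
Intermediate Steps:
S(x, M) = -50 + M
1/(S(24, 5*(-11)) + 1/330) = 1/((-50 + 5*(-11)) + 1/330) = 1/((-50 - 55) + 1/330) = 1/(-105 + 1/330) = 1/(-34649/330) = -330/34649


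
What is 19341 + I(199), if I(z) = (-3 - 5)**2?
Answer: 19405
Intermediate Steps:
I(z) = 64 (I(z) = (-8)**2 = 64)
19341 + I(199) = 19341 + 64 = 19405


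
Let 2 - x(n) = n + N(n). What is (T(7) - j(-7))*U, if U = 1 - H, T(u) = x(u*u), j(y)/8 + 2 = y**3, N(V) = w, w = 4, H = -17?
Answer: 48762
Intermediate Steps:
N(V) = 4
x(n) = -2 - n (x(n) = 2 - (n + 4) = 2 - (4 + n) = 2 + (-4 - n) = -2 - n)
j(y) = -16 + 8*y**3
T(u) = -2 - u**2 (T(u) = -2 - u*u = -2 - u**2)
U = 18 (U = 1 - 1*(-17) = 1 + 17 = 18)
(T(7) - j(-7))*U = ((-2 - 1*7**2) - (-16 + 8*(-7)**3))*18 = ((-2 - 1*49) - (-16 + 8*(-343)))*18 = ((-2 - 49) - (-16 - 2744))*18 = (-51 - 1*(-2760))*18 = (-51 + 2760)*18 = 2709*18 = 48762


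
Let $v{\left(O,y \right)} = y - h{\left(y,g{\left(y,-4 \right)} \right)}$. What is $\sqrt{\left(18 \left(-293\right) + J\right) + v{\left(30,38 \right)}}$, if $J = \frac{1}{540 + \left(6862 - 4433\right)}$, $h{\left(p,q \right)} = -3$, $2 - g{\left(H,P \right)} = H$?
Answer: $\frac{2 i \sqrt{11532171986}}{2969} \approx 72.339 i$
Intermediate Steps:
$g{\left(H,P \right)} = 2 - H$
$J = \frac{1}{2969}$ ($J = \frac{1}{540 + \left(6862 - 4433\right)} = \frac{1}{540 + 2429} = \frac{1}{2969} \approx 0.00033681$)
$v{\left(O,y \right)} = 3 + y$ ($v{\left(O,y \right)} = y - -3 = y + 3 = 3 + y$)
$\sqrt{\left(18 \left(-293\right) + J\right) + v{\left(30,38 \right)}} = \sqrt{\left(18 \left(-293\right) + \frac{1}{2969}\right) + \left(3 + 38\right)} = \sqrt{\left(-5274 + \frac{1}{2969}\right) + 41} = \sqrt{- \frac{15658505}{2969} + 41} = \sqrt{- \frac{15536776}{2969}} = \frac{2 i \sqrt{11532171986}}{2969}$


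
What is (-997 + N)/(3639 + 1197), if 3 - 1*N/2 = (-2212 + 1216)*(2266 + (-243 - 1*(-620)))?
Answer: 5263865/4836 ≈ 1088.5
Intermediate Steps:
N = 5264862 (N = 6 - 2*(-2212 + 1216)*(2266 + (-243 - 1*(-620))) = 6 - (-1992)*(2266 + (-243 + 620)) = 6 - (-1992)*(2266 + 377) = 6 - (-1992)*2643 = 6 - 2*(-2632428) = 6 + 5264856 = 5264862)
(-997 + N)/(3639 + 1197) = (-997 + 5264862)/(3639 + 1197) = 5263865/4836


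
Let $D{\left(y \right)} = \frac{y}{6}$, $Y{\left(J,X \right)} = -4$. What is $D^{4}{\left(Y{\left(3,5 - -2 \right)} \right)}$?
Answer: $\frac{16}{81} \approx 0.19753$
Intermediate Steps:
$D{\left(y \right)} = \frac{y}{6}$ ($D{\left(y \right)} = y \frac{1}{6} = \frac{y}{6}$)
$D^{4}{\left(Y{\left(3,5 - -2 \right)} \right)} = \left(\frac{1}{6} \left(-4\right)\right)^{4} = \left(- \frac{2}{3}\right)^{4} = \frac{16}{81}$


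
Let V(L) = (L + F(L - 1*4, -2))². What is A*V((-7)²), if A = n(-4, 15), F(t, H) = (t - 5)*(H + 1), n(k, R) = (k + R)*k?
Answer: -3564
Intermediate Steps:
n(k, R) = k*(R + k) (n(k, R) = (R + k)*k = k*(R + k))
F(t, H) = (1 + H)*(-5 + t) (F(t, H) = (-5 + t)*(1 + H) = (1 + H)*(-5 + t))
A = -44 (A = -4*(15 - 4) = -4*11 = -44)
V(L) = 81 (V(L) = (L + (-5 + (L - 1*4) - 5*(-2) - 2*(L - 1*4)))² = (L + (-5 + (L - 4) + 10 - 2*(L - 4)))² = (L + (-5 + (-4 + L) + 10 - 2*(-4 + L)))² = (L + (-5 + (-4 + L) + 10 + (8 - 2*L)))² = (L + (9 - L))² = 9² = 81)
A*V((-7)²) = -44*81 = -3564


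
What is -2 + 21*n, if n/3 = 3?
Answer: 187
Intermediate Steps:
n = 9 (n = 3*3 = 9)
-2 + 21*n = -2 + 21*9 = -2 + 189 = 187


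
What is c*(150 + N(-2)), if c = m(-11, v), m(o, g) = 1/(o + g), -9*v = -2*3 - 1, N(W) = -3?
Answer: -1323/92 ≈ -14.380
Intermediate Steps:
v = 7/9 (v = -(-2*3 - 1)/9 = -(-6 - 1)/9 = -⅑*(-7) = 7/9 ≈ 0.77778)
m(o, g) = 1/(g + o)
c = -9/92 (c = 1/(7/9 - 11) = 1/(-92/9) = -9/92 ≈ -0.097826)
c*(150 + N(-2)) = -9*(150 - 3)/92 = -9/92*147 = -1323/92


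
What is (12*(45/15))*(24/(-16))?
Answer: -54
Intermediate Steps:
(12*(45/15))*(24/(-16)) = (12*(45*(1/15)))*(24*(-1/16)) = (12*3)*(-3/2) = 36*(-3/2) = -54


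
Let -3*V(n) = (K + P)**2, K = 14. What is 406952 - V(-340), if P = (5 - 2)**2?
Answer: 1221385/3 ≈ 4.0713e+5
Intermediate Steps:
P = 9 (P = 3**2 = 9)
V(n) = -529/3 (V(n) = -(14 + 9)**2/3 = -1/3*23**2 = -1/3*529 = -529/3)
406952 - V(-340) = 406952 - 1*(-529/3) = 406952 + 529/3 = 1221385/3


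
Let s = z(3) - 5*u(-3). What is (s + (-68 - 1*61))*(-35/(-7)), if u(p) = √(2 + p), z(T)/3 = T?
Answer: -600 - 25*I ≈ -600.0 - 25.0*I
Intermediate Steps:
z(T) = 3*T
s = 9 - 5*I (s = 3*3 - 5*√(2 - 3) = 9 - 5*I ≈ 9.0 - 5.0*I)
(s + (-68 - 1*61))*(-35/(-7)) = ((9 - 5*I) + (-68 - 1*61))*(-35/(-7)) = ((9 - 5*I) + (-68 - 61))*(-35*(-⅐)) = ((9 - 5*I) - 129)*5 = (-120 - 5*I)*5 = -600 - 25*I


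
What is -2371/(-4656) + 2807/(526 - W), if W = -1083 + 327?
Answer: 8054507/2984496 ≈ 2.6988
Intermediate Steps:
W = -756
-2371/(-4656) + 2807/(526 - W) = -2371/(-4656) + 2807/(526 - 1*(-756)) = -2371*(-1/4656) + 2807/(526 + 756) = 2371/4656 + 2807/1282 = 8054507/2984496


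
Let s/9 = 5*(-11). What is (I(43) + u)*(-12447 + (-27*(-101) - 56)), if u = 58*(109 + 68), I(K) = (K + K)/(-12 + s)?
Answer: -3913991552/39 ≈ -1.0036e+8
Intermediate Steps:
s = -495 (s = 9*(5*(-11)) = 9*(-55) = -495)
I(K) = -2*K/507 (I(K) = (K + K)/(-12 - 495) = (2*K)/(-507) = (2*K)*(-1/507) = -2*K/507)
u = 10266 (u = 58*177 = 10266)
(I(43) + u)*(-12447 + (-27*(-101) - 56)) = (-2/507*43 + 10266)*(-12447 + (-27*(-101) - 56)) = (-86/507 + 10266)*(-12447 + (2727 - 56)) = 5204776*(-12447 + 2671)/507 = (5204776/507)*(-9776) = -3913991552/39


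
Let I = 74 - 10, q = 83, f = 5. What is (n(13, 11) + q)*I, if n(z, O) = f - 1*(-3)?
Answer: 5824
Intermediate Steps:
n(z, O) = 8 (n(z, O) = 5 - 1*(-3) = 5 + 3 = 8)
I = 64
(n(13, 11) + q)*I = (8 + 83)*64 = 91*64 = 5824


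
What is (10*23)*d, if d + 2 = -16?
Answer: -4140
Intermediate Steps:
d = -18 (d = -2 - 16 = -18)
(10*23)*d = (10*23)*(-18) = 230*(-18) = -4140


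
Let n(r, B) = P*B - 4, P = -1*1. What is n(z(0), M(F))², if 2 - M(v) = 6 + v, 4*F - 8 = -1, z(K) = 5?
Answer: 49/16 ≈ 3.0625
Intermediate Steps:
F = 7/4 (F = 2 + (¼)*(-1) = 2 - ¼ = 7/4 ≈ 1.7500)
P = -1
M(v) = -4 - v (M(v) = 2 - (6 + v) = 2 + (-6 - v) = -4 - v)
n(r, B) = -4 - B (n(r, B) = -B - 4 = -4 - B)
n(z(0), M(F))² = (-4 - (-4 - 1*7/4))² = (-4 - (-4 - 7/4))² = (-4 - 1*(-23/4))² = (-4 + 23/4)² = (7/4)² = 49/16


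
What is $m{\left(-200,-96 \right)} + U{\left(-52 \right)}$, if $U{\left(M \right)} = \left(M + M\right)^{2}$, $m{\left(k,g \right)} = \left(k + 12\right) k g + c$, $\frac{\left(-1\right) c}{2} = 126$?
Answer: $-3599036$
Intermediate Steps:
$c = -252$ ($c = \left(-2\right) 126 = -252$)
$m{\left(k,g \right)} = -252 + g k \left(12 + k\right)$ ($m{\left(k,g \right)} = \left(k + 12\right) k g - 252 = \left(12 + k\right) k g - 252 = k \left(12 + k\right) g - 252 = g k \left(12 + k\right) - 252 = -252 + g k \left(12 + k\right)$)
$U{\left(M \right)} = 4 M^{2}$ ($U{\left(M \right)} = \left(2 M\right)^{2} = 4 M^{2}$)
$m{\left(-200,-96 \right)} + U{\left(-52 \right)} = \left(-252 - 96 \left(-200\right)^{2} + 12 \left(-96\right) \left(-200\right)\right) + 4 \left(-52\right)^{2} = \left(-252 - 3840000 + 230400\right) + 4 \cdot 2704 = \left(-252 - 3840000 + 230400\right) + 10816 = -3609852 + 10816 = -3599036$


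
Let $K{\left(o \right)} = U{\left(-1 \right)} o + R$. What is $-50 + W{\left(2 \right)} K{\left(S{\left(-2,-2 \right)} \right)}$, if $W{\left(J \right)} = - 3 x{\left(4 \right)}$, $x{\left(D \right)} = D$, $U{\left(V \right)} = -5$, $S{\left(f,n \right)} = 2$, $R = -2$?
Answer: $94$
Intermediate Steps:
$W{\left(J \right)} = -12$ ($W{\left(J \right)} = \left(-3\right) 4 = -12$)
$K{\left(o \right)} = -2 - 5 o$ ($K{\left(o \right)} = - 5 o - 2 = -2 - 5 o$)
$-50 + W{\left(2 \right)} K{\left(S{\left(-2,-2 \right)} \right)} = -50 - 12 \left(-2 - 10\right) = -50 - -144 = -50 + 144 = 94$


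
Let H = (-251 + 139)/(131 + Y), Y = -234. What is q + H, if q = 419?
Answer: 43269/103 ≈ 420.09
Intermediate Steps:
H = 112/103 (H = (-251 + 139)/(131 - 234) = -112/(-103) = -112*(-1/103) = 112/103 ≈ 1.0874)
q + H = 419 + 112/103 = 43269/103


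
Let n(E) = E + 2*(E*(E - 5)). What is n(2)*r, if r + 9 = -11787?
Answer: 117960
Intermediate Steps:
r = -11796 (r = -9 - 11787 = -11796)
n(E) = E + 2*E*(-5 + E) (n(E) = E + 2*(E*(-5 + E)) = E + 2*E*(-5 + E))
n(2)*r = (2*(-9 + 2*2))*(-11796) = (2*(-9 + 4))*(-11796) = (2*(-5))*(-11796) = -10*(-11796) = 117960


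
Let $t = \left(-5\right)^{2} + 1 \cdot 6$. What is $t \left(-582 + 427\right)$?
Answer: $-4805$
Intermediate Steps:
$t = 31$ ($t = 25 + 6 = 31$)
$t \left(-582 + 427\right) = 31 \left(-582 + 427\right) = 31 \left(-155\right) = -4805$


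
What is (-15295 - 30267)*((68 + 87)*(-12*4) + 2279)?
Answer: 235145482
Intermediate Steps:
(-15295 - 30267)*((68 + 87)*(-12*4) + 2279) = -45562*(155*(-48) + 2279) = -45562*(-7440 + 2279) = -45562*(-5161) = 235145482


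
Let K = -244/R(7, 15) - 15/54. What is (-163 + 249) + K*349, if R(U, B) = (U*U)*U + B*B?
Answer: -102794/639 ≈ -160.87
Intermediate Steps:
R(U, B) = B**2 + U**3 (R(U, B) = U**2*U + B**2 = U**3 + B**2 = B**2 + U**3)
K = -452/639 (K = -244/(15**2 + 7**3) - 15/54 = -244/(225 + 343) - 15*1/54 = -244/568 - 5/18 = -244*1/568 - 5/18 = -61/142 - 5/18 = -452/639 ≈ -0.70736)
(-163 + 249) + K*349 = (-163 + 249) - 452/639*349 = 86 - 157748/639 = -102794/639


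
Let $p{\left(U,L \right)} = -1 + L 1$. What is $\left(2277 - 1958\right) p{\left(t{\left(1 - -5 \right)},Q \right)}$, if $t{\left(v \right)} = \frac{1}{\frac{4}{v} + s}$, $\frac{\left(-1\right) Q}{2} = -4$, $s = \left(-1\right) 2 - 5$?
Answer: $2233$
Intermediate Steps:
$s = -7$ ($s = -2 - 5 = -7$)
$Q = 8$ ($Q = \left(-2\right) \left(-4\right) = 8$)
$t{\left(v \right)} = \frac{1}{-7 + \frac{4}{v}}$ ($t{\left(v \right)} = \frac{1}{\frac{4}{v} - 7} = \frac{1}{-7 + \frac{4}{v}}$)
$p{\left(U,L \right)} = -1 + L$
$\left(2277 - 1958\right) p{\left(t{\left(1 - -5 \right)},Q \right)} = \left(2277 - 1958\right) \left(-1 + 8\right) = 319 \cdot 7 = 2233$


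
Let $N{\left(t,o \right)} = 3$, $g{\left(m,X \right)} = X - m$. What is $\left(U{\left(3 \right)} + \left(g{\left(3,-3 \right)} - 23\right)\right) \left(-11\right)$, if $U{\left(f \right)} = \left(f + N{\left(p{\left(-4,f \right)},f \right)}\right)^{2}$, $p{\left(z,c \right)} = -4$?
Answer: $-77$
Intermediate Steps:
$U{\left(f \right)} = \left(3 + f\right)^{2}$ ($U{\left(f \right)} = \left(f + 3\right)^{2} = \left(3 + f\right)^{2}$)
$\left(U{\left(3 \right)} + \left(g{\left(3,-3 \right)} - 23\right)\right) \left(-11\right) = \left(\left(3 + 3\right)^{2} - 29\right) \left(-11\right) = \left(6^{2} - 29\right) \left(-11\right) = \left(36 - 29\right) \left(-11\right) = 7 \left(-11\right) = -77$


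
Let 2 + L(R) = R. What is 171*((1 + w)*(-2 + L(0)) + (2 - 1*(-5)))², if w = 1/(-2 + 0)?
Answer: 4275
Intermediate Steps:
L(R) = -2 + R
w = -½ (w = 1/(-2) = -½ ≈ -0.50000)
171*((1 + w)*(-2 + L(0)) + (2 - 1*(-5)))² = 171*((1 - ½)*(-2 + (-2 + 0)) + (2 - 1*(-5)))² = 171*((-2 - 2)/2 + (2 + 5))² = 171*((½)*(-4) + 7)² = 171*(-2 + 7)² = 171*5² = 171*25 = 4275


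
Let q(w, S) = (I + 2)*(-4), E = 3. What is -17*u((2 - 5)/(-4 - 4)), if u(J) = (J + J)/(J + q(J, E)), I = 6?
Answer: 102/253 ≈ 0.40316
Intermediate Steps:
q(w, S) = -32 (q(w, S) = (6 + 2)*(-4) = 8*(-4) = -32)
u(J) = 2*J/(-32 + J) (u(J) = (J + J)/(J - 32) = (2*J)/(-32 + J) = 2*J/(-32 + J))
-17*u((2 - 5)/(-4 - 4)) = -34*(2 - 5)/(-4 - 4)/(-32 + (2 - 5)/(-4 - 4)) = -34*(-3/(-8))/(-32 - 3/(-8)) = -34*(-3*(-1/8))/(-32 - 3*(-1/8)) = -34*3/(8*(-32 + 3/8)) = -34*3/(8*(-253/8)) = -34*3*(-8)/(8*253) = -17*(-6/253) = 102/253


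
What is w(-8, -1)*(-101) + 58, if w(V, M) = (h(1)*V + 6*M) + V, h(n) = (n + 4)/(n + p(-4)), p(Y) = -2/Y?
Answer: 12496/3 ≈ 4165.3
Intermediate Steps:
h(n) = (4 + n)/(1/2 + n) (h(n) = (n + 4)/(n - 2/(-4)) = (4 + n)/(n - 2*(-1/4)) = (4 + n)/(n + 1/2) = (4 + n)/(1/2 + n))
w(V, M) = 6*M + 13*V/3 (w(V, M) = ((2*(4 + 1)/(1 + 2*1))*V + 6*M) + V = ((2*5/(1 + 2))*V + 6*M) + V = ((2*5/3)*V + 6*M) + V = ((2*(1/3)*5)*V + 6*M) + V = (10*V/3 + 6*M) + V = (6*M + 10*V/3) + V = 6*M + 13*V/3)
w(-8, -1)*(-101) + 58 = (6*(-1) + (13/3)*(-8))*(-101) + 58 = (-6 - 104/3)*(-101) + 58 = -122/3*(-101) + 58 = 12322/3 + 58 = 12496/3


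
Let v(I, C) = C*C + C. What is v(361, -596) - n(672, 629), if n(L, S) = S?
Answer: 353991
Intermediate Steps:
v(I, C) = C + C² (v(I, C) = C² + C = C + C²)
v(361, -596) - n(672, 629) = -596*(1 - 596) - 1*629 = -596*(-595) - 629 = 354620 - 629 = 353991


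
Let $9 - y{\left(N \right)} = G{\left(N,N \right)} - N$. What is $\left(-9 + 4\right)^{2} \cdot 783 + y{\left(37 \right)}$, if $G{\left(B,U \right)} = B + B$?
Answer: $19547$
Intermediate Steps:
$G{\left(B,U \right)} = 2 B$
$y{\left(N \right)} = 9 - N$ ($y{\left(N \right)} = 9 - \left(2 N - N\right) = 9 - N$)
$\left(-9 + 4\right)^{2} \cdot 783 + y{\left(37 \right)} = \left(-9 + 4\right)^{2} \cdot 783 + \left(9 - 37\right) = \left(-5\right)^{2} \cdot 783 + \left(9 - 37\right) = 25 \cdot 783 - 28 = 19575 - 28 = 19547$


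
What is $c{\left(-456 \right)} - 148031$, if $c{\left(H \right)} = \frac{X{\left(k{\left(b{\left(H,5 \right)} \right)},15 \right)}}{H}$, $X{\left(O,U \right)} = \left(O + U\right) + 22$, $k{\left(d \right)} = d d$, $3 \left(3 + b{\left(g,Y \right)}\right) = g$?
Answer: $- \frac{33763099}{228} \approx -1.4808 \cdot 10^{5}$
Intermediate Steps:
$b{\left(g,Y \right)} = -3 + \frac{g}{3}$
$k{\left(d \right)} = d^{2}$
$X{\left(O,U \right)} = 22 + O + U$
$c{\left(H \right)} = \frac{37 + \left(-3 + \frac{H}{3}\right)^{2}}{H}$ ($c{\left(H \right)} = \frac{22 + \left(-3 + \frac{H}{3}\right)^{2} + 15}{H} = \frac{37 + \left(-3 + \frac{H}{3}\right)^{2}}{H}$)
$c{\left(-456 \right)} - 148031 = \frac{333 + \left(-9 - 456\right)^{2}}{9 \left(-456\right)} - 148031 = \frac{1}{9} \left(- \frac{1}{456}\right) \left(333 + \left(-465\right)^{2}\right) - 148031 = \frac{1}{9} \left(- \frac{1}{456}\right) \left(333 + 216225\right) - 148031 = \frac{1}{9} \left(- \frac{1}{456}\right) 216558 - 148031 = - \frac{12031}{228} - 148031 = - \frac{33763099}{228}$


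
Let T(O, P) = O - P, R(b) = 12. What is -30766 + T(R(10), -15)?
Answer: -30739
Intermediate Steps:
-30766 + T(R(10), -15) = -30766 + (12 - 1*(-15)) = -30766 + (12 + 15) = -30766 + 27 = -30739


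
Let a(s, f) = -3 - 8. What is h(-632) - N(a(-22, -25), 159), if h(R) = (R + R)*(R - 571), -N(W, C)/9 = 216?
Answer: 1522536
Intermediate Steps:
a(s, f) = -11
N(W, C) = -1944 (N(W, C) = -9*216 = -1944)
h(R) = 2*R*(-571 + R) (h(R) = (2*R)*(-571 + R) = 2*R*(-571 + R))
h(-632) - N(a(-22, -25), 159) = 2*(-632)*(-571 - 632) - 1*(-1944) = 2*(-632)*(-1203) + 1944 = 1520592 + 1944 = 1522536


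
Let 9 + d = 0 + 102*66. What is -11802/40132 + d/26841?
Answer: -7828341/179530502 ≈ -0.043604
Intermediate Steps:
d = 6723 (d = -9 + (0 + 102*66) = -9 + (0 + 6732) = -9 + 6732 = 6723)
-11802/40132 + d/26841 = -11802/40132 + 6723/26841 = -11802*1/40132 + 6723*(1/26841) = -5901/20066 + 2241/8947 = -7828341/179530502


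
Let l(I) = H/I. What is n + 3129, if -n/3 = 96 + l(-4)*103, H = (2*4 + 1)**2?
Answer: 36393/4 ≈ 9098.3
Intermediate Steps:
H = 81 (H = (8 + 1)**2 = 9**2 = 81)
l(I) = 81/I
n = 23877/4 (n = -3*(96 + (81/(-4))*103) = -3*(96 + (81*(-1/4))*103) = -3*(96 - 81/4*103) = -3*(96 - 8343/4) = -3*(-7959/4) = 23877/4 ≈ 5969.3)
n + 3129 = 23877/4 + 3129 = 36393/4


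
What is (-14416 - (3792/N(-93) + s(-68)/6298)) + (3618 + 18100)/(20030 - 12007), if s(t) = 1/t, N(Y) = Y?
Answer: -1530886317656679/106514824232 ≈ -14373.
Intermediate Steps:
(-14416 - (3792/N(-93) + s(-68)/6298)) + (3618 + 18100)/(20030 - 12007) = (-14416 - (3792/(-93) + 1/(-68*6298))) + (3618 + 18100)/(20030 - 12007) = (-14416 - (3792*(-1/93) - 1/68*1/6298)) + 21718/8023 = (-14416 - (-1264/31 - 1/428264)) + 21718*(1/8023) = (-14416 - 1*(-541325727/13276184)) + 21718/8023 = (-14416 + 541325727/13276184) + 21718/8023 = -190848142817/13276184 + 21718/8023 = -1530886317656679/106514824232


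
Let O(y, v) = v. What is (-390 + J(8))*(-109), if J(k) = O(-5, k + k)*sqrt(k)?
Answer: 42510 - 3488*sqrt(2) ≈ 37577.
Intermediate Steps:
J(k) = 2*k**(3/2) (J(k) = (k + k)*sqrt(k) = (2*k)*sqrt(k) = 2*k**(3/2))
(-390 + J(8))*(-109) = (-390 + 2*8**(3/2))*(-109) = (-390 + 2*(16*sqrt(2)))*(-109) = (-390 + 32*sqrt(2))*(-109) = 42510 - 3488*sqrt(2)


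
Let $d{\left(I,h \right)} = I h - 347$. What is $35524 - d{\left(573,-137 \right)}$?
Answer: $114372$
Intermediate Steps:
$d{\left(I,h \right)} = -347 + I h$
$35524 - d{\left(573,-137 \right)} = 35524 - \left(-347 + 573 \left(-137\right)\right) = 35524 - \left(-347 - 78501\right) = 35524 - -78848 = 35524 + 78848 = 114372$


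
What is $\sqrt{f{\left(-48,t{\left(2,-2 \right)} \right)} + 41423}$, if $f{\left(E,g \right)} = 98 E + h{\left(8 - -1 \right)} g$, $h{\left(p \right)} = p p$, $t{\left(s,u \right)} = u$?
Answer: $\sqrt{36557} \approx 191.2$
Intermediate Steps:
$h{\left(p \right)} = p^{2}$
$f{\left(E,g \right)} = 81 g + 98 E$ ($f{\left(E,g \right)} = 98 E + \left(8 - -1\right)^{2} g = 98 E + \left(8 + 1\right)^{2} g = 98 E + 9^{2} g = 98 E + 81 g = 81 g + 98 E$)
$\sqrt{f{\left(-48,t{\left(2,-2 \right)} \right)} + 41423} = \sqrt{\left(81 \left(-2\right) + 98 \left(-48\right)\right) + 41423} = \sqrt{\left(-162 - 4704\right) + 41423} = \sqrt{-4866 + 41423} = \sqrt{36557}$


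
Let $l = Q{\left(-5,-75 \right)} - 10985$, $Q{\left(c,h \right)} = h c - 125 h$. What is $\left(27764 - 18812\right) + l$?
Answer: $7717$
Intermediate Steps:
$Q{\left(c,h \right)} = - 125 h + c h$ ($Q{\left(c,h \right)} = c h - 125 h = - 125 h + c h$)
$l = -1235$ ($l = - 75 \left(-125 - 5\right) - 10985 = \left(-75\right) \left(-130\right) - 10985 = 9750 - 10985 = -1235$)
$\left(27764 - 18812\right) + l = \left(27764 - 18812\right) - 1235 = 8952 - 1235 = 7717$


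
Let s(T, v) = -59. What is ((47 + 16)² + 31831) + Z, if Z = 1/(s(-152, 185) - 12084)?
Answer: 434719399/12143 ≈ 35800.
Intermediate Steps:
Z = -1/12143 (Z = 1/(-59 - 12084) = 1/(-12143) = -1/12143 ≈ -8.2352e-5)
((47 + 16)² + 31831) + Z = ((47 + 16)² + 31831) - 1/12143 = (63² + 31831) - 1/12143 = (3969 + 31831) - 1/12143 = 35800 - 1/12143 = 434719399/12143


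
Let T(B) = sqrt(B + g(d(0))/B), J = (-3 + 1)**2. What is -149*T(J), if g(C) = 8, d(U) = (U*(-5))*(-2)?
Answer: -149*sqrt(6) ≈ -364.97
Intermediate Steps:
d(U) = 10*U (d(U) = -5*U*(-2) = 10*U)
J = 4 (J = (-2)**2 = 4)
T(B) = sqrt(B + 8/B)
-149*T(J) = -149*sqrt(4 + 8/4) = -149*sqrt(4 + 8*(1/4)) = -149*sqrt(4 + 2) = -149*sqrt(6)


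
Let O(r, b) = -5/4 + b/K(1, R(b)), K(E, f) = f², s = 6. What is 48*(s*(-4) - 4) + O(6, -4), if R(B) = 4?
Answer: -2691/2 ≈ -1345.5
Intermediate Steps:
O(r, b) = -5/4 + b/16 (O(r, b) = -5/4 + b/(4²) = -5*¼ + b/16 = -5/4 + b*(1/16) = -5/4 + b/16)
48*(s*(-4) - 4) + O(6, -4) = 48*(6*(-4) - 4) + (-5/4 + (1/16)*(-4)) = 48*(-24 - 4) + (-5/4 - ¼) = 48*(-28) - 3/2 = -1344 - 3/2 = -2691/2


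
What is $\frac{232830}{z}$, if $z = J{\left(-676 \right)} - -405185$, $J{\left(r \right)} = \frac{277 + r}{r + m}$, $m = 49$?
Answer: $\frac{1280565}{2228521} \approx 0.57463$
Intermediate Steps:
$J{\left(r \right)} = \frac{277 + r}{49 + r}$ ($J{\left(r \right)} = \frac{277 + r}{r + 49} = \frac{277 + r}{49 + r}$)
$z = \frac{4457042}{11}$ ($z = \frac{277 - 676}{49 - 676} - -405185 = \frac{1}{-627} \left(-399\right) + 405185 = \left(- \frac{1}{627}\right) \left(-399\right) + 405185 = \frac{7}{11} + 405185 = \frac{4457042}{11} \approx 4.0519 \cdot 10^{5}$)
$\frac{232830}{z} = \frac{232830}{\frac{4457042}{11}} = 232830 \cdot \frac{11}{4457042} = \frac{1280565}{2228521}$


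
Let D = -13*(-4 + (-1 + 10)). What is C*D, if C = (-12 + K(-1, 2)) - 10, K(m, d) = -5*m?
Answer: 1105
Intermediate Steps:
D = -65 (D = -13*(-4 + 9) = -13*5 = -65)
C = -17 (C = (-12 - 5*(-1)) - 10 = (-12 + 5) - 10 = -7 - 10 = -17)
C*D = -17*(-65) = 1105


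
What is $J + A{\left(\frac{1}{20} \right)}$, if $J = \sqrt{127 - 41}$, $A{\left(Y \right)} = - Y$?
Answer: $- \frac{1}{20} + \sqrt{86} \approx 9.2236$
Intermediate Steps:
$J = \sqrt{86} \approx 9.2736$
$J + A{\left(\frac{1}{20} \right)} = \sqrt{86} - \frac{1}{20} = - \frac{1}{20} + \sqrt{86}$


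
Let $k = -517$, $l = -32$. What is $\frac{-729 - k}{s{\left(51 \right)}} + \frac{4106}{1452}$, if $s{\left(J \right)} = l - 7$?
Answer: $\frac{77993}{9438} \approx 8.2637$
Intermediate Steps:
$s{\left(J \right)} = -39$ ($s{\left(J \right)} = -32 - 7 = -39$)
$\frac{-729 - k}{s{\left(51 \right)}} + \frac{4106}{1452} = \frac{-729 - -517}{-39} + \frac{4106}{1452} = \left(-729 + 517\right) \left(- \frac{1}{39}\right) + 4106 \cdot \frac{1}{1452} = \left(-212\right) \left(- \frac{1}{39}\right) + \frac{2053}{726} = \frac{212}{39} + \frac{2053}{726} = \frac{77993}{9438}$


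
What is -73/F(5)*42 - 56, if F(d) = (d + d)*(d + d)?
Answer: -4333/50 ≈ -86.660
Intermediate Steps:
F(d) = 4*d² (F(d) = (2*d)*(2*d) = 4*d²)
-73/F(5)*42 - 56 = -73/(4*5²)*42 - 56 = -73/(4*25)*42 - 56 = -73/100*42 - 56 = -1533/50 - 56 = -4333/50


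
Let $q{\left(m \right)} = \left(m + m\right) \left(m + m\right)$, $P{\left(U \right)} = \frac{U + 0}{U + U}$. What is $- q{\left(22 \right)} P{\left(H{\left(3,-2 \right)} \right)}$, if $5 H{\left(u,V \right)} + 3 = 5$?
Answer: $-968$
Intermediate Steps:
$H{\left(u,V \right)} = \frac{2}{5}$ ($H{\left(u,V \right)} = - \frac{3}{5} + \frac{1}{5} \cdot 5 = - \frac{3}{5} + 1 = \frac{2}{5}$)
$P{\left(U \right)} = \frac{1}{2}$ ($P{\left(U \right)} = \frac{U}{2 U} = U \frac{1}{2 U} = \frac{1}{2}$)
$q{\left(m \right)} = 4 m^{2}$ ($q{\left(m \right)} = 2 m 2 m = 4 m^{2}$)
$- q{\left(22 \right)} P{\left(H{\left(3,-2 \right)} \right)} = - \frac{4 \cdot 22^{2}}{2} = - \frac{4 \cdot 484}{2} = - \frac{1936}{2} = \left(-1\right) 968 = -968$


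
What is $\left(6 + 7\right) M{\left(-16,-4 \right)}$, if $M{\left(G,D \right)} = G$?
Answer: $-208$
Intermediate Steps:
$\left(6 + 7\right) M{\left(-16,-4 \right)} = \left(6 + 7\right) \left(-16\right) = 13 \left(-16\right) = -208$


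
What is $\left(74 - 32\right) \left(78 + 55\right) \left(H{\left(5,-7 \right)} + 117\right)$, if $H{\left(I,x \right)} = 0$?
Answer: $653562$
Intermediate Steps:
$\left(74 - 32\right) \left(78 + 55\right) \left(H{\left(5,-7 \right)} + 117\right) = \left(74 - 32\right) \left(78 + 55\right) \left(0 + 117\right) = 42 \cdot 133 \cdot 117 = 5586 \cdot 117 = 653562$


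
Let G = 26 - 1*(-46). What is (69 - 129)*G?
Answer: -4320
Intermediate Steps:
G = 72 (G = 26 + 46 = 72)
(69 - 129)*G = (69 - 129)*72 = -60*72 = -4320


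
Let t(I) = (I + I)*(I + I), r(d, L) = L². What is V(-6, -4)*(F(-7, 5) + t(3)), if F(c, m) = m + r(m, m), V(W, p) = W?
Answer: -396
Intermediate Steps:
F(c, m) = m + m²
t(I) = 4*I² (t(I) = (2*I)*(2*I) = 4*I²)
V(-6, -4)*(F(-7, 5) + t(3)) = -6*(5*(1 + 5) + 4*3²) = -6*(5*6 + 4*9) = -6*(30 + 36) = -6*66 = -396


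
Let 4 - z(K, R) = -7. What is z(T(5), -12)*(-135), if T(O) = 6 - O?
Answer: -1485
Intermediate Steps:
z(K, R) = 11 (z(K, R) = 4 - 1*(-7) = 4 + 7 = 11)
z(T(5), -12)*(-135) = 11*(-135) = -1485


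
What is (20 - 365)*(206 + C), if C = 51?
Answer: -88665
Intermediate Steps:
(20 - 365)*(206 + C) = (20 - 365)*(206 + 51) = -345*257 = -88665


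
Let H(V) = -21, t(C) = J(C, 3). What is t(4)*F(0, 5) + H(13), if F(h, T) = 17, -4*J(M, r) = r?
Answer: -135/4 ≈ -33.750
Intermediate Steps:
J(M, r) = -r/4
t(C) = -3/4 (t(C) = -1/4*3 = -3/4)
t(4)*F(0, 5) + H(13) = -3/4*17 - 21 = -51/4 - 21 = -135/4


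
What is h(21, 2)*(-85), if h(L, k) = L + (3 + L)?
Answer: -3825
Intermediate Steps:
h(L, k) = 3 + 2*L
h(21, 2)*(-85) = (3 + 2*21)*(-85) = (3 + 42)*(-85) = 45*(-85) = -3825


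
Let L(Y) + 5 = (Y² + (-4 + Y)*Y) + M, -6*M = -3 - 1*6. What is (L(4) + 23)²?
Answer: 5041/4 ≈ 1260.3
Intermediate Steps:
M = 3/2 (M = -(-3 - 1*6)/6 = -(-3 - 6)/6 = -⅙*(-9) = 3/2 ≈ 1.5000)
L(Y) = -7/2 + Y² + Y*(-4 + Y) (L(Y) = -5 + ((Y² + (-4 + Y)*Y) + 3/2) = -5 + ((Y² + Y*(-4 + Y)) + 3/2) = -5 + (3/2 + Y² + Y*(-4 + Y)) = -7/2 + Y² + Y*(-4 + Y))
(L(4) + 23)² = ((-7/2 - 4*4 + 2*4²) + 23)² = ((-7/2 - 16 + 2*16) + 23)² = ((-7/2 - 16 + 32) + 23)² = (25/2 + 23)² = (71/2)² = 5041/4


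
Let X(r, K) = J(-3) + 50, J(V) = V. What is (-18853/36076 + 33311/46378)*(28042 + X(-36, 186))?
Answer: 4597652490489/836566364 ≈ 5495.9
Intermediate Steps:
X(r, K) = 47 (X(r, K) = -3 + 50 = 47)
(-18853/36076 + 33311/46378)*(28042 + X(-36, 186)) = (-18853/36076 + 33311/46378)*(28042 + 47) = (-18853*1/36076 + 33311*(1/46378))*28089 = (-18853/36076 + 33311/46378)*28089 = (163681601/836566364)*28089 = 4597652490489/836566364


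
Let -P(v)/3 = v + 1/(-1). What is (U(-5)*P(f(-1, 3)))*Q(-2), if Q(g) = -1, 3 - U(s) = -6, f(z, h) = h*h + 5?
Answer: 351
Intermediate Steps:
f(z, h) = 5 + h**2 (f(z, h) = h**2 + 5 = 5 + h**2)
U(s) = 9 (U(s) = 3 - 1*(-6) = 3 + 6 = 9)
P(v) = 3 - 3*v (P(v) = -3*(v + 1/(-1)) = -3*(v - 1) = -3*(-1 + v) = 3 - 3*v)
(U(-5)*P(f(-1, 3)))*Q(-2) = (9*(3 - 3*(5 + 3**2)))*(-1) = (9*(3 - 3*(5 + 9)))*(-1) = (9*(3 - 3*14))*(-1) = (9*(3 - 42))*(-1) = (9*(-39))*(-1) = -351*(-1) = 351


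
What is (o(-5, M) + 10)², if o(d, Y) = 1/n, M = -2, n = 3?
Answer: 961/9 ≈ 106.78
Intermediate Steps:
o(d, Y) = ⅓ (o(d, Y) = 1/3 = ⅓)
(o(-5, M) + 10)² = (⅓ + 10)² = (31/3)² = 961/9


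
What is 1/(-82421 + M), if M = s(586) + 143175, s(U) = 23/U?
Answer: 586/35601867 ≈ 1.6460e-5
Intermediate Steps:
M = 83900573/586 (M = 23/586 + 143175 = 83900573/586 ≈ 1.4318e+5)
1/(-82421 + M) = 1/(-82421 + 83900573/586) = 1/(35601867/586) = 586/35601867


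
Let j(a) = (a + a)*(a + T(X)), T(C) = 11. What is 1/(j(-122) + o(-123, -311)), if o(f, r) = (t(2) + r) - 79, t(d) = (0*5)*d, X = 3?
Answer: 1/26694 ≈ 3.7462e-5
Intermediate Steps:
t(d) = 0 (t(d) = 0*d = 0)
o(f, r) = -79 + r (o(f, r) = (0 + r) - 79 = r - 79 = -79 + r)
j(a) = 2*a*(11 + a) (j(a) = (a + a)*(a + 11) = (2*a)*(11 + a) = 2*a*(11 + a))
1/(j(-122) + o(-123, -311)) = 1/(2*(-122)*(11 - 122) + (-79 - 311)) = 1/(2*(-122)*(-111) - 390) = 1/(27084 - 390) = 1/26694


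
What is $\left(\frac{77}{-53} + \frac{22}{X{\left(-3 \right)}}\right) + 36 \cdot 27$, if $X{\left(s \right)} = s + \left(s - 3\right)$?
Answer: $\frac{461785}{477} \approx 968.1$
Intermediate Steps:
$X{\left(s \right)} = -3 + 2 s$ ($X{\left(s \right)} = s + \left(-3 + s\right) = -3 + 2 s$)
$\left(\frac{77}{-53} + \frac{22}{X{\left(-3 \right)}}\right) + 36 \cdot 27 = \left(\frac{77}{-53} + \frac{22}{-3 + 2 \left(-3\right)}\right) + 36 \cdot 27 = \left(77 \left(- \frac{1}{53}\right) + \frac{22}{-3 - 6}\right) + 972 = \left(- \frac{77}{53} + \frac{22}{-9}\right) + 972 = \left(- \frac{77}{53} + 22 \left(- \frac{1}{9}\right)\right) + 972 = \left(- \frac{77}{53} - \frac{22}{9}\right) + 972 = - \frac{1859}{477} + 972 = \frac{461785}{477}$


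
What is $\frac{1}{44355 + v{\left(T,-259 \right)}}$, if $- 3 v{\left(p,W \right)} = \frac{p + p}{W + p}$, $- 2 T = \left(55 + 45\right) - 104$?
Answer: $\frac{771}{34197709} \approx 2.2545 \cdot 10^{-5}$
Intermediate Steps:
$T = 2$ ($T = - \frac{\left(55 + 45\right) - 104}{2} = - \frac{100 - 104}{2} = \left(- \frac{1}{2}\right) \left(-4\right) = 2$)
$v{\left(p,W \right)} = - \frac{2 p}{3 \left(W + p\right)}$ ($v{\left(p,W \right)} = - \frac{\left(p + p\right) \frac{1}{W + p}}{3} = - \frac{2 p \frac{1}{W + p}}{3} = - \frac{2 p}{3 \left(W + p\right)}$)
$\frac{1}{44355 + v{\left(T,-259 \right)}} = \frac{1}{44355 - \frac{4}{3 \left(-259\right) + 3 \cdot 2}} = \frac{1}{44355 - \frac{4}{-777 + 6}} = \frac{1}{44355 - \frac{4}{-771}} = \frac{1}{44355 - 4 \left(- \frac{1}{771}\right)} = \frac{1}{44355 + \frac{4}{771}} = \frac{1}{\frac{34197709}{771}} = \frac{771}{34197709}$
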